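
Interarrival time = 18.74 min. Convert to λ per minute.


λ = 1/(interarrival time) in consistent units.
1 minute = 1 min, so λ = 1/18.74 = 0.05336 per minute

Final: 0.05336 /min


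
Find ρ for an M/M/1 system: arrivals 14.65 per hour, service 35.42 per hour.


ρ = λ/μ = 14.65/35.42 = 0.4136

Final: 0.4136


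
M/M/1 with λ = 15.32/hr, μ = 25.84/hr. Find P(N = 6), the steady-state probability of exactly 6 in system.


ρ = 15.32/25.84 = 0.5929
P_n = (1−ρ)·ρ^n = (1 − 0.5929)·0.5929^6 = 0.4071·0.043431 = 0.017682

Final: 0.017682


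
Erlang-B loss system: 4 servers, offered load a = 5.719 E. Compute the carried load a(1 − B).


B(4,5.719) = 0.451048 (Erlang-B)
Carried load = a(1 − B) = 5.719·(1 − 0.451048) = 5.719·0.548952 = 3.1395 E

Final: 3.1395 Erlangs


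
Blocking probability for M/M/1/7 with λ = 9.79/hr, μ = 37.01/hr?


ρ = λ/μ = 9.79/37.01 = 0.2645
P_K = (1−ρ)ρ^K/(1−ρ^(K+1)) = (0.7355·0.00009062)/(1 − 0.00002397)
= 0.00006665/0.999976 = 0.00006665

Final: 0.00006665


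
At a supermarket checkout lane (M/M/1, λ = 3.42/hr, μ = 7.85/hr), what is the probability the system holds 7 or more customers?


ρ = 3.42/7.85 = 0.4357
P(N ≥ n) = ρ^n = 0.4357^7 = 0.002979

Final: 0.002979


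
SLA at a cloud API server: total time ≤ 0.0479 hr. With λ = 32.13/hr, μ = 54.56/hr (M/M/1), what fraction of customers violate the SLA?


W ~ Exponential(μ−λ) for M/M/1.
μ − λ = 54.56 − 32.13 = 22.4300
P(W > t) = e^{−(μ−λ)t} = e^{−1.0744} = 0.341504

Final: 0.341504


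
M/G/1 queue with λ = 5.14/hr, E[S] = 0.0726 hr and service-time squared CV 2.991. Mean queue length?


ρ = λ·E[S] = 5.14·0.0726 = 0.3732
Lq = ρ²(1+C_s²)/(2(1−ρ)) = 0.1393·(1+2.991)/(2·0.6268)
= 0.1393·3.9910/1.2537 = 0.44330

Final: 0.44330


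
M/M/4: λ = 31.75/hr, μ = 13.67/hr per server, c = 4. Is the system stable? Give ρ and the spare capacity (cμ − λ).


Total capacity cμ = 4·13.67 = 54.68/hr
ρ = λ/(cμ) = 31.75/54.68 = 0.5807
Stable ⇔ ρ < 1: YES
Spare capacity = cμ − λ = 54.68 − 31.75 = 22.93/hr

Final: ρ = 0.5807; stable; margin = 22.93/hr


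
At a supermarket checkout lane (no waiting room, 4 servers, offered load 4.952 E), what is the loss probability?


B(c,a) = (a^c/c!) / Σ_{k=0}^{c} a^k/k!
a^4/4! = 25.055975
Σ terms (k=0..4): 1.00000 + 4.95200 + 12.26115 + 20.23907 + 25.05597 = 63.508202
B = 25.055975/63.508202 = 0.394531

Final: 0.394531


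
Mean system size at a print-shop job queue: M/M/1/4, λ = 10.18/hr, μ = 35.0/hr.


ρ = 10.18/35.0 = 0.2909
L = ρ[1 − (K+1)ρ^K + Kρ^(K+1)] / [(1−ρ)(1−ρ^(K+1))]
Numerator: 0.2909·(1 − 5·0.007157 + 4·0.002082) = 0.282871
Denominator: (0.7091)·(0.997918) = 0.707667
L = 0.282871/0.707667 = 0.3997

Final: 0.3997


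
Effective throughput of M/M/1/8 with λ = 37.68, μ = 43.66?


ρ = 0.8630; P_K = (1−ρ)ρ^8/(1−ρ^9) = 0.057399
λ_eff = λ(1 − P_K) = 37.68·(1 − 0.057399) = 37.68·0.942601 = 35.5172 /hr

Final: 35.5172 /hr


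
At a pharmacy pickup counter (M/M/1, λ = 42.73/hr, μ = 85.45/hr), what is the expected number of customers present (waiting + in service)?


ρ = λ/μ = 42.73/85.45 = 0.5001
L = ρ/(1−ρ) = 0.5001/(1 − 0.5001) = 0.5001/0.4999 = 1.0002

Final: 1.0002


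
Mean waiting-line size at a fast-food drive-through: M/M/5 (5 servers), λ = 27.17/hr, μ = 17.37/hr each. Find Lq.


a = λ/μ = 1.5642; ρ = a/5 = 0.3128
P₀ = 0.208839
Lq = P₀·a^c·ρ / (c!·(1−ρ)²) = 0.208839·9.36373·0.3128/(120·0.47219)
= 0.01080

Final: 0.01080


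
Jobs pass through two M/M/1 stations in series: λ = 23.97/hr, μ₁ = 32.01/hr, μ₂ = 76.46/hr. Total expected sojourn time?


Each node sees arrival rate λ = 23.97/hr (tandem ⇒ throughput preserved).
W₁ = 1/(μ₁−λ) = 1/(32.01−23.97) = 0.12438 hr
W₂ = 1/(μ₂−λ) = 1/(76.46−23.97) = 0.01905 hr
W_total = W₁ + W₂ = 0.12438 + 0.01905 = 0.14343 hr

Final: 0.14343 hr


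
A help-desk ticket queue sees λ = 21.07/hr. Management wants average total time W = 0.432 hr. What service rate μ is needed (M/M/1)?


W = 1/(μ−λ) ⇒ μ − λ = 1/W = 1/0.432 = 2.3148
μ = λ + 1/W = 21.07 + 2.3148 = 23.3848 per hr

Final: 23.3848 /hr


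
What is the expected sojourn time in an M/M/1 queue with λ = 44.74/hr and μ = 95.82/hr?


W = 1/(μ−λ) = 1/(95.82 − 44.74) = 1/51.08 = 0.01958 hr

Final: 0.01958 hr


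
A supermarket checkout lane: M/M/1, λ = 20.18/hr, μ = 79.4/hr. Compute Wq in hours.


ρ = 20.18/79.4 = 0.2542
Wq = ρ/(μ−λ) = 0.2542/(79.4 − 20.18) = 0.2542/59.22 = 0.004292 hr

Final: 0.004292 hr


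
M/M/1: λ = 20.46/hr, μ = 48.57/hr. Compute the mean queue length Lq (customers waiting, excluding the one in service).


ρ = 20.46/48.57 = 0.4212
Lq = ρ²/(1−ρ) = 0.1774/0.5788 = 0.3066

Final: 0.3066


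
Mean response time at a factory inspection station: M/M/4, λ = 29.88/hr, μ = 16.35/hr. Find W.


a = 1.8275; ρ = 0.4569; P₀ = 0.156975
Lq = P₀·a^c·ρ/(c!(1−ρ)²) = 0.11300
Wq = Lq/λ = 0.11300/29.88 = 0.003782 hr
W = Wq + 1/μ = 0.003782 + 0.06116 = 0.06494 hr

Final: 0.06494 hr


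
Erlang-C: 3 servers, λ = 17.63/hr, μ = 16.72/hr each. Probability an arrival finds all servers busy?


a = λ/μ = 1.0544; ρ = a/3 = 0.3515
P₀ = 0.343452 (from M/M/c formula)
C(c,a) = [a^c/(c!(1−ρ))]·P₀ = [1.17233/(6·0.6485)]·0.343452
= 0.30128·0.343452 = 0.103475

Final: 0.103475


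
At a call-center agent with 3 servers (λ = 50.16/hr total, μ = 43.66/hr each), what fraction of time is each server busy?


ρ = λ/(cμ) = 50.16/(3·43.66) = 50.16/130.98 = 0.3830

Final: 0.3830


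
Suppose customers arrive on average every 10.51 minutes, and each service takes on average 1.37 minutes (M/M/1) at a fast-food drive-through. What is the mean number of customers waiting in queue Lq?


λ = 60/10.51 = 5.7088 /hr
μ = 60/1.37 = 43.7956 /hr
ρ = λ/μ = 5.7088/43.7956 = 0.1304
Lq = ρ²/(1−ρ) = 0.01699/0.8696 = 0.01954

Final: 0.01954


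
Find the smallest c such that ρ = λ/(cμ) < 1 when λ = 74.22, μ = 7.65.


Stability requires cμ > λ ⇔ c > λ/μ.
λ/μ = 74.22/7.65 = 9.7020
Minimum integer c = ⌊9.7020⌋ + 1 = 10
Check: 10·7.65 = 76.50 > 74.22, while 9·7.65 = 68.85 ≤ 74.22

Final: 10 servers


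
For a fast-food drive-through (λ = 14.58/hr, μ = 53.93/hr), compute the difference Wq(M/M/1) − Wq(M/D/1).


ρ = 14.58/53.93 = 0.2704
Wq(M/M/1) = ρ/(μ−λ) = 0.2704/39.35 = 0.006870 hr
Wq(M/D/1) = ρ/(2(μ−λ)) = 0.003435 hr
Savings = 0.006870 − 0.003435 = 0.003435 hr

Final: 0.003435 hr


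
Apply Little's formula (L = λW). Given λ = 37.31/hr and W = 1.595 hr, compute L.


L = λW = 37.31·1.595 = 59.5095

Final: 59.5095


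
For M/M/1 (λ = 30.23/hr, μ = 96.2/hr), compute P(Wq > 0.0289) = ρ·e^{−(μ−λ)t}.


ρ = 30.23/96.2 = 0.3142
P(Wq > t) = ρ·e^{−(μ−λ)t} = 0.3142·e^{−1.9065}
= 0.3142·0.148595 = 0.046695

Final: 0.046695


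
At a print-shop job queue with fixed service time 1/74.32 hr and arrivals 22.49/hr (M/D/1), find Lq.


ρ = 22.49/74.32 = 0.3026
M/D/1: Lq = ρ²/(2(1−ρ)) = 0.09157/(2·0.6974) = 0.06565

Final: 0.06565


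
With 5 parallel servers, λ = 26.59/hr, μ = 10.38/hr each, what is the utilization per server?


ρ = λ/(cμ) = 26.59/(5·10.38) = 26.59/51.90 = 0.5123

Final: 0.5123


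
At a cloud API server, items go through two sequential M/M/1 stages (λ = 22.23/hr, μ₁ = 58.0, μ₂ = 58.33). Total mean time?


Each node sees arrival rate λ = 22.23/hr (tandem ⇒ throughput preserved).
W₁ = 1/(μ₁−λ) = 1/(58.0−22.23) = 0.02796 hr
W₂ = 1/(μ₂−λ) = 1/(58.33−22.23) = 0.02770 hr
W_total = W₁ + W₂ = 0.02796 + 0.02770 = 0.05566 hr

Final: 0.05566 hr


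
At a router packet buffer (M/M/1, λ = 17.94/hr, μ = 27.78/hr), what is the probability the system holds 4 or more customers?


ρ = 17.94/27.78 = 0.6458
P(N ≥ n) = ρ^n = 0.6458^4 = 0.173925

Final: 0.173925


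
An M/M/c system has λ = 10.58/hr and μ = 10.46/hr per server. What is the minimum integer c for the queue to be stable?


Stability requires cμ > λ ⇔ c > λ/μ.
λ/μ = 10.58/10.46 = 1.0115
Minimum integer c = ⌊1.0115⌋ + 1 = 2
Check: 2·10.46 = 20.92 > 10.58, while 1·10.46 = 10.46 ≤ 10.58

Final: 2 servers


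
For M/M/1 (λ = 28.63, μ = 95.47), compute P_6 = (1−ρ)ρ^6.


ρ = 28.63/95.47 = 0.2999
P_n = (1−ρ)·ρ^n = (1 − 0.2999)·0.2999^6 = 0.7001·0.0007273 = 0.0005092

Final: 0.0005092


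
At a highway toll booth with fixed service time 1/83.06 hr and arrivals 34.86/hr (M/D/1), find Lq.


ρ = 34.86/83.06 = 0.4197
M/D/1: Lq = ρ²/(2(1−ρ)) = 0.1761/(2·0.5803) = 0.15177

Final: 0.15177


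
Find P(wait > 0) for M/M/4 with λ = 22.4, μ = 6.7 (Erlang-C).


a = λ/μ = 3.3433; ρ = a/4 = 0.8358
P₀ = 0.020891 (from M/M/c formula)
C(c,a) = [a^c/(c!(1−ρ))]·P₀ = [124.93751/(24·0.1642)]·0.020891
= 31.70763·0.020891 = 0.662398

Final: 0.662398


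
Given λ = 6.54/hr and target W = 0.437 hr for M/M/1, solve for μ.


W = 1/(μ−λ) ⇒ μ − λ = 1/W = 1/0.437 = 2.2883
μ = λ + 1/W = 6.54 + 2.2883 = 8.8283 per hr

Final: 8.8283 /hr


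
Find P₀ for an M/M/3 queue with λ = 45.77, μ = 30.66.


a = λ/μ = 45.77/30.66 = 1.4928; ρ = a/c = 0.4976
Σ_{k=0}^{2} a^k/k! (terms k=0..2) = 1.00000 + 1.49282 + 1.11426 = 3.60709
Tail: a^3/(3!(1−ρ)) = 3.32680/(6·0.5024) = 1.10365
P₀ = 1/(3.60709 + 1.10365) = 1/4.71074 = 0.212281

Final: 0.212281


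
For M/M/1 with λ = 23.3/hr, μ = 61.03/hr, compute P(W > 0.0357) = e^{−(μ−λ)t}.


W ~ Exponential(μ−λ) for M/M/1.
μ − λ = 61.03 − 23.3 = 37.7300
P(W > t) = e^{−(μ−λ)t} = e^{−1.3470} = 0.260029

Final: 0.260029


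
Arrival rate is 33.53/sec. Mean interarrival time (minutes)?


Mean interarrival time = 1/λ = 1/33.53 second = 0.02982 second
In minutes: 0.02982 × 0.0166667 = 0.0004971 min

Final: 0.0004971 min


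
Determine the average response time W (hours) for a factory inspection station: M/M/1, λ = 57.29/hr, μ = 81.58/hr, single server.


W = 1/(μ−λ) = 1/(81.58 − 57.29) = 1/24.29 = 0.04117 hr

Final: 0.04117 hr


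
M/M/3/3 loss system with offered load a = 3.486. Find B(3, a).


B(c,a) = (a^c/c!) / Σ_{k=0}^{c} a^k/k!
a^3/3! = 7.060426
Σ terms (k=0..3): 1.00000 + 3.48600 + 6.07610 + 7.06043 = 17.622524
B = 7.060426/17.622524 = 0.400648

Final: 0.400648


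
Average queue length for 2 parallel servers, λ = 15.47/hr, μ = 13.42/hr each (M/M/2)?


a = λ/μ = 1.1528; ρ = a/2 = 0.5764
P₀ = 0.268731
Lq = P₀·a^c·ρ / (c!·(1−ρ)²) = 0.268731·1.32885·0.5764/(2·0.17946)
= 0.57348

Final: 0.57348


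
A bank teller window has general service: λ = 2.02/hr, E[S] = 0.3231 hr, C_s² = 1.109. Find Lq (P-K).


ρ = λ·E[S] = 2.02·0.3231 = 0.6527
Lq = ρ²(1+C_s²)/(2(1−ρ)) = 0.4260·(1+1.109)/(2·0.3473)
= 0.4260·2.1090/0.6947 = 1.29322

Final: 1.29322


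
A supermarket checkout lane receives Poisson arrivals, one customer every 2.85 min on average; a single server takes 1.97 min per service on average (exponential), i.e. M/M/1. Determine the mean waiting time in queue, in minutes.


λ = 60/2.85 = 21.0526 /hr
μ = 60/1.97 = 30.4569 /hr
ρ = λ/μ = 21.0526/30.4569 = 0.6912
Wq = ρ/(μ−λ) = 0.6912/(30.4569−21.0526) = 0.07350 hr
In minutes: 0.07350·60 = 4.410 min

Final: 4.410 min


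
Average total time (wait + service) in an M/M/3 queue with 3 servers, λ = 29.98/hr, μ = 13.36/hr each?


a = 2.2440; ρ = 0.7480; P₀ = 0.075555
Lq = P₀·a^c·ρ/(c!(1−ρ)²) = 1.67611
Wq = Lq/λ = 1.67611/29.98 = 0.05591 hr
W = Wq + 1/μ = 0.05591 + 0.07485 = 0.13076 hr

Final: 0.13076 hr


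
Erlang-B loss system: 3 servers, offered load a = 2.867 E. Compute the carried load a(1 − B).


B(3,2.867) = 0.329930 (Erlang-B)
Carried load = a(1 − B) = 2.867·(1 − 0.329930) = 2.867·0.670070 = 1.9211 E

Final: 1.9211 Erlangs


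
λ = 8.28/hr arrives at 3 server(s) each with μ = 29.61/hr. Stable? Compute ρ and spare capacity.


Total capacity cμ = 3·29.61 = 88.83/hr
ρ = λ/(cμ) = 8.28/88.83 = 0.09321
Stable ⇔ ρ < 1: YES
Spare capacity = cμ − λ = 88.83 − 8.28 = 80.55/hr

Final: ρ = 0.09321; stable; margin = 80.55/hr


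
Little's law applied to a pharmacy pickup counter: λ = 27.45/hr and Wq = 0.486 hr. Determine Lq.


Lq = λWq = 27.45·0.486 = 13.3407

Final: 13.3407


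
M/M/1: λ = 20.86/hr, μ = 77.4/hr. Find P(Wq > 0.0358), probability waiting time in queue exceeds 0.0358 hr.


ρ = 20.86/77.4 = 0.2695
P(Wq > t) = ρ·e^{−(μ−λ)t} = 0.2695·e^{−2.0241}
= 0.2695·0.132108 = 0.035604

Final: 0.035604


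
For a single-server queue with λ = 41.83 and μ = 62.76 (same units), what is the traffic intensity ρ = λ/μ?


ρ = λ/μ = 41.83/62.76 = 0.6665

Final: 0.6665


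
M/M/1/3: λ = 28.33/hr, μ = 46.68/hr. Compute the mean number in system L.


ρ = 28.33/46.68 = 0.6069
L = ρ[1 − (K+1)ρ^K + Kρ^(K+1)] / [(1−ρ)(1−ρ^(K+1))]
Numerator: 0.6069·(1 − 4·0.223536 + 3·0.135663) = 0.311246
Denominator: (0.3931)·(0.864337) = 0.339772
L = 0.311246/0.339772 = 0.9160

Final: 0.9160


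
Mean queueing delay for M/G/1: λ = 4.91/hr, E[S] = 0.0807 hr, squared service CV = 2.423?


ρ = λ·E[S] = 4.91·0.0807 = 0.3962
E[S²] = E[S]²(1+C_s²) = 0.0807²·(1+2.423) = 0.022292
Wq = λ·E[S²]/(2(1−ρ)) = 4.91·0.022292/(2·0.6038) = 0.09064 hr

Final: 0.09064 hr


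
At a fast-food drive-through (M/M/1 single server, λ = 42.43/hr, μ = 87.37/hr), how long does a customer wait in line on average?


ρ = 42.43/87.37 = 0.4856
Wq = ρ/(μ−λ) = 0.4856/(87.37 − 42.43) = 0.4856/44.94 = 0.01081 hr

Final: 0.01081 hr


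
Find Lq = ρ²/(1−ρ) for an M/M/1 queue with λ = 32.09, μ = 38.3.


ρ = 32.09/38.3 = 0.8379
Lq = ρ²/(1−ρ) = 0.7020/0.1621 = 4.3296

Final: 4.3296


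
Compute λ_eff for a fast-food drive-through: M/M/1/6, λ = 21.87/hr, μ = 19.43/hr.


ρ = 1.1256; P_K = (1−ρ)ρ^6/(1−ρ^7) = 0.198127
λ_eff = λ(1 − P_K) = 21.87·(1 − 0.198127) = 21.87·0.801873 = 17.5370 /hr

Final: 17.5370 /hr


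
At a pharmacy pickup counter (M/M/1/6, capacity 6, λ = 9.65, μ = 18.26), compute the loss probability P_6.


ρ = λ/μ = 9.65/18.26 = 0.5285
P_K = (1−ρ)ρ^K/(1−ρ^(K+1)) = (0.4715·0.021785)/(1 − 0.011513)
= 0.010272/0.988487 = 0.010392

Final: 0.010392


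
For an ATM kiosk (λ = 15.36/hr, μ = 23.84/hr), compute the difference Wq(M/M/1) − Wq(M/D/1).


ρ = 15.36/23.84 = 0.6443
Wq(M/M/1) = ρ/(μ−λ) = 0.6443/8.48 = 0.07598 hr
Wq(M/D/1) = ρ/(2(μ−λ)) = 0.03799 hr
Savings = 0.07598 − 0.03799 = 0.03799 hr

Final: 0.03799 hr


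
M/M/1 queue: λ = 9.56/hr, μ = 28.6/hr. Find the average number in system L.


ρ = λ/μ = 9.56/28.6 = 0.3343
L = ρ/(1−ρ) = 0.3343/(1 − 0.3343) = 0.3343/0.6657 = 0.5021

Final: 0.5021


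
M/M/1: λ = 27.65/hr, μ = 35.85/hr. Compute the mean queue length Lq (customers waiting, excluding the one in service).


ρ = 27.65/35.85 = 0.7713
Lq = ρ²/(1−ρ) = 0.5949/0.2287 = 2.6007

Final: 2.6007


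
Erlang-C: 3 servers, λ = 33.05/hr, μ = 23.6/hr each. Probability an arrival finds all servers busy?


a = λ/μ = 1.4004; ρ = a/3 = 0.4668
P₀ = 0.235876 (from M/M/c formula)
C(c,a) = [a^c/(c!(1−ρ))]·P₀ = [2.74649/(6·0.5332)]·0.235876
= 0.85851·0.235876 = 0.202501

Final: 0.202501


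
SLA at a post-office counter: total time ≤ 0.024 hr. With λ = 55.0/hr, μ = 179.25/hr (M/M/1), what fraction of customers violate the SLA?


W ~ Exponential(μ−λ) for M/M/1.
μ − λ = 179.25 − 55.0 = 124.2500
P(W > t) = e^{−(μ−λ)t} = e^{−2.9820} = 0.050691

Final: 0.050691


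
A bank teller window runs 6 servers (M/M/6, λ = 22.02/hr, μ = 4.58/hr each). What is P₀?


a = λ/μ = 22.02/4.58 = 4.8079; ρ = a/c = 0.8013
Σ_{k=0}^{5} a^k/k! (terms k=0..5) = 1.00000 + 4.80786 + 11.55776 + 18.52270 + 22.26364 + 21.40809 = 79.56005
Tail: a^6/(6!(1−ρ)) = 12351.25306/(720·0.1987) = 86.33812
P₀ = 1/(79.56005 + 86.33812) = 1/165.89817 = 0.006028

Final: 0.006028


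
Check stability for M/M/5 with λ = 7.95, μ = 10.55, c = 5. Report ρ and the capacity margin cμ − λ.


Total capacity cμ = 5·10.55 = 52.75/hr
ρ = λ/(cμ) = 7.95/52.75 = 0.1507
Stable ⇔ ρ < 1: YES
Spare capacity = cμ − λ = 52.75 − 7.95 = 44.80/hr

Final: ρ = 0.1507; stable; margin = 44.80/hr


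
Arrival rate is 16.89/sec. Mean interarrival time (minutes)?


Mean interarrival time = 1/λ = 1/16.89 second = 0.05921 second
In minutes: 0.05921 × 0.0166667 = 0.0009868 min

Final: 0.0009868 min


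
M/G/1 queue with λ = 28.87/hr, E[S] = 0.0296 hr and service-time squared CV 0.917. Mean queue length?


ρ = λ·E[S] = 28.87·0.0296 = 0.8546
Lq = ρ²(1+C_s²)/(2(1−ρ)) = 0.7303·(1+0.917)/(2·0.1454)
= 0.7303·1.9170/0.2909 = 4.81240

Final: 4.81240


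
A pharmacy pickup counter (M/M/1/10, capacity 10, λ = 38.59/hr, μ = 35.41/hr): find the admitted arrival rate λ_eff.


ρ = 1.0898; P_K = (1−ρ)ρ^10/(1−ρ^11) = 0.134713
λ_eff = λ(1 − P_K) = 38.59·(1 − 0.134713) = 38.59·0.865287 = 33.3914 /hr

Final: 33.3914 /hr


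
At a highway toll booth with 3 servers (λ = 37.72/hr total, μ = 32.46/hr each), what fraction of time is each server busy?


ρ = λ/(cμ) = 37.72/(3·32.46) = 37.72/97.38 = 0.3873

Final: 0.3873


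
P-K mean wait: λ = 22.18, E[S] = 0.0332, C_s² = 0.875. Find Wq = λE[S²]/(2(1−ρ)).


ρ = λ·E[S] = 22.18·0.0332 = 0.7364
E[S²] = E[S]²(1+C_s²) = 0.0332²·(1+0.875) = 0.002067
Wq = λ·E[S²]/(2(1−ρ)) = 22.18·0.002067/(2·0.2636) = 0.08694 hr

Final: 0.08694 hr


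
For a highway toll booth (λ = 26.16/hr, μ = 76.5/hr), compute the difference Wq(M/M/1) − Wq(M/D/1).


ρ = 26.16/76.5 = 0.3420
Wq(M/M/1) = ρ/(μ−λ) = 0.3420/50.34 = 0.006793 hr
Wq(M/D/1) = ρ/(2(μ−λ)) = 0.003397 hr
Savings = 0.006793 − 0.003397 = 0.003397 hr

Final: 0.003397 hr


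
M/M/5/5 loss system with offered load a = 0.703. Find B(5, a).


B(c,a) = (a^c/c!) / Σ_{k=0}^{c} a^k/k!
a^5/5! = 0.001431
Σ terms (k=0..5): 1.00000 + 0.70300 + 0.24710 + 0.05790 + 0.01018 + 0.001431 = 2.019617
B = 0.001431/2.019617 = 0.0007085

Final: 0.0007085


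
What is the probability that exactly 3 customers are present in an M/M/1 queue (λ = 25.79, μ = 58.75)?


ρ = 25.79/58.75 = 0.4390
P_n = (1−ρ)·ρ^n = (1 − 0.4390)·0.4390^3 = 0.5610·0.084592 = 0.047458

Final: 0.047458


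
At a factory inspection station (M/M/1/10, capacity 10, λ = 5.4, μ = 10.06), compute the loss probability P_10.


ρ = λ/μ = 5.4/10.06 = 0.5368
P_K = (1−ρ)ρ^K/(1−ρ^(K+1)) = (0.4632·0.001986)/(1 − 0.001066)
= 0.0009199/0.998934 = 0.0009209

Final: 0.0009209


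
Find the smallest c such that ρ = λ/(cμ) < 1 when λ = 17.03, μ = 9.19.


Stability requires cμ > λ ⇔ c > λ/μ.
λ/μ = 17.03/9.19 = 1.8531
Minimum integer c = ⌊1.8531⌋ + 1 = 2
Check: 2·9.19 = 18.38 > 17.03, while 1·9.19 = 9.19 ≤ 17.03

Final: 2 servers


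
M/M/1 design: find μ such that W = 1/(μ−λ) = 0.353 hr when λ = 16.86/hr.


W = 1/(μ−λ) ⇒ μ − λ = 1/W = 1/0.353 = 2.8329
μ = λ + 1/W = 16.86 + 2.8329 = 19.6929 per hr

Final: 19.6929 /hr


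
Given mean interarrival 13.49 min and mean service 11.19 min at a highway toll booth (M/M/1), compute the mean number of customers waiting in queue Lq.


λ = 60/13.49 = 4.4477 /hr
μ = 60/11.19 = 5.3619 /hr
ρ = λ/μ = 4.4477/5.3619 = 0.8295
Lq = ρ²/(1−ρ) = 0.6881/0.1705 = 4.0357

Final: 4.0357


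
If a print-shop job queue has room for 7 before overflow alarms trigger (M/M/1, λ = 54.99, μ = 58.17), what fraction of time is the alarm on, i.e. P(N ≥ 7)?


ρ = 54.99/58.17 = 0.9453
P(N ≥ n) = ρ^n = 0.9453^7 = 0.674672

Final: 0.674672


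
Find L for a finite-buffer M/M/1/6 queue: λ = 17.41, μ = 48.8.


ρ = 17.41/48.8 = 0.3568
L = ρ[1 − (K+1)ρ^K + Kρ^(K+1)] / [(1−ρ)(1−ρ^(K+1))]
Numerator: 0.3568·(1 − 7·0.002062 + 6·0.0007356) = 0.353188
Denominator: (0.6432)·(0.999264) = 0.642765
L = 0.353188/0.642765 = 0.5495

Final: 0.5495


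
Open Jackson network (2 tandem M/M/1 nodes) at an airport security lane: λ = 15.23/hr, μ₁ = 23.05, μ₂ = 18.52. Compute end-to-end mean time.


Each node sees arrival rate λ = 15.23/hr (tandem ⇒ throughput preserved).
W₁ = 1/(μ₁−λ) = 1/(23.05−15.23) = 0.12788 hr
W₂ = 1/(μ₂−λ) = 1/(18.52−15.23) = 0.30395 hr
W_total = W₁ + W₂ = 0.12788 + 0.30395 = 0.43183 hr

Final: 0.43183 hr


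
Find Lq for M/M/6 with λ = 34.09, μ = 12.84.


a = λ/μ = 2.6550; ρ = a/6 = 0.4425
P₀ = 0.069731
Lq = P₀·a^c·ρ / (c!·(1−ρ)²) = 0.069731·350.24494·0.4425/(720·0.31081)
= 0.04829

Final: 0.04829


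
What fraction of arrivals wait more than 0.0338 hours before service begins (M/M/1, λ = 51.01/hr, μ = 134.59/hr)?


ρ = 51.01/134.59 = 0.3790
P(Wq > t) = ρ·e^{−(μ−λ)t} = 0.3790·e^{−2.8250}
= 0.3790·0.059308 = 0.022478

Final: 0.022478


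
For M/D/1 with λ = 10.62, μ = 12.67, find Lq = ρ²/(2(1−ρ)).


ρ = 10.62/12.67 = 0.8382
M/D/1: Lq = ρ²/(2(1−ρ)) = 0.7026/(2·0.1618) = 2.17114

Final: 2.17114


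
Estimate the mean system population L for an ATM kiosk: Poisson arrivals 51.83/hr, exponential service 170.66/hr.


ρ = λ/μ = 51.83/170.66 = 0.3037
L = ρ/(1−ρ) = 0.3037/(1 − 0.3037) = 0.3037/0.6963 = 0.4362

Final: 0.4362


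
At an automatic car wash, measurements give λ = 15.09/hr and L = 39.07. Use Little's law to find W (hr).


W = L/λ = 39.07/15.09 = 2.5891 hr

Final: 2.5891 hr


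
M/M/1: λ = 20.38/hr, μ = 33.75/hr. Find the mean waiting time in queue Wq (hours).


ρ = 20.38/33.75 = 0.6039
Wq = ρ/(μ−λ) = 0.6039/(33.75 − 20.38) = 0.6039/13.37 = 0.04516 hr

Final: 0.04516 hr


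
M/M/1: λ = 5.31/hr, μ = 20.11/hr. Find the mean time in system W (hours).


W = 1/(μ−λ) = 1/(20.11 − 5.31) = 1/14.80 = 0.06757 hr

Final: 0.06757 hr


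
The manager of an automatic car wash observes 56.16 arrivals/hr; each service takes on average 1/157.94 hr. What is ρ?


ρ = λ/μ = 56.16/157.94 = 0.3556

Final: 0.3556


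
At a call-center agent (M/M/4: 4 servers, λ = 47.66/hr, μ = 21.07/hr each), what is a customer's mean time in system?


a = 2.2620; ρ = 0.5655; P₀ = 0.097469
Lq = P₀·a^c·ρ/(c!(1−ρ)²) = 0.31846
Wq = Lq/λ = 0.31846/47.66 = 0.006682 hr
W = Wq + 1/μ = 0.006682 + 0.04746 = 0.05414 hr

Final: 0.05414 hr


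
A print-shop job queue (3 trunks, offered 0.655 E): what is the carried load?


B(3,0.655) = 0.024440 (Erlang-B)
Carried load = a(1 − B) = 0.655·(1 − 0.024440) = 0.655·0.975560 = 0.6390 E

Final: 0.6390 Erlangs


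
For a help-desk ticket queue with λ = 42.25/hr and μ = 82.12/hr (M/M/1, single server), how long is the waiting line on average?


ρ = 42.25/82.12 = 0.5145
Lq = ρ²/(1−ρ) = 0.2647/0.4855 = 0.5452

Final: 0.5452


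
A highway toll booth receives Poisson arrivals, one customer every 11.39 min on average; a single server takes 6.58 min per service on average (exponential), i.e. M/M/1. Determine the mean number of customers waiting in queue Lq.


λ = 60/11.39 = 5.2678 /hr
μ = 60/6.58 = 9.1185 /hr
ρ = λ/μ = 5.2678/9.1185 = 0.5777
Lq = ρ²/(1−ρ) = 0.3337/0.4223 = 0.7903

Final: 0.7903


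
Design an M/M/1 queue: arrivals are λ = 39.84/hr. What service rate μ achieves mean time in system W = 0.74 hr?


W = 1/(μ−λ) ⇒ μ − λ = 1/W = 1/0.74 = 1.3514
μ = λ + 1/W = 39.84 + 1.3514 = 41.1914 per hr

Final: 41.1914 /hr


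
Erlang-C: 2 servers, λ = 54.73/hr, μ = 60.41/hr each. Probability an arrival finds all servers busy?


a = λ/μ = 0.9060; ρ = a/2 = 0.4530
P₀ = 0.376474 (from M/M/c formula)
C(c,a) = [a^c/(c!(1−ρ))]·P₀ = [0.82079/(2·0.5470)]·0.376474
= 0.75025·0.376474 = 0.282450

Final: 0.282450


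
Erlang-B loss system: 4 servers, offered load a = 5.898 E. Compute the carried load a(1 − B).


B(4,5.898) = 0.462970 (Erlang-B)
Carried load = a(1 − B) = 5.898·(1 − 0.462970) = 5.898·0.537030 = 3.1674 E

Final: 3.1674 Erlangs


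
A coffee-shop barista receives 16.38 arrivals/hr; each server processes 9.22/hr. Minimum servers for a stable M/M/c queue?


Stability requires cμ > λ ⇔ c > λ/μ.
λ/μ = 16.38/9.22 = 1.7766
Minimum integer c = ⌊1.7766⌋ + 1 = 2
Check: 2·9.22 = 18.44 > 16.38, while 1·9.22 = 9.22 ≤ 16.38

Final: 2 servers


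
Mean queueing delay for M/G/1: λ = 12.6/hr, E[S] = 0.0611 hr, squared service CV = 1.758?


ρ = λ·E[S] = 12.6·0.0611 = 0.7699
E[S²] = E[S]²(1+C_s²) = 0.0611²·(1+1.758) = 0.010296
Wq = λ·E[S²]/(2(1−ρ)) = 12.6·0.010296/(2·0.2301) = 0.28185 hr

Final: 0.28185 hr


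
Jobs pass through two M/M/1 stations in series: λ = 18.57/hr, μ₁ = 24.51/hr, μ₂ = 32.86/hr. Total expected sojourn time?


Each node sees arrival rate λ = 18.57/hr (tandem ⇒ throughput preserved).
W₁ = 1/(μ₁−λ) = 1/(24.51−18.57) = 0.16835 hr
W₂ = 1/(μ₂−λ) = 1/(32.86−18.57) = 0.06998 hr
W_total = W₁ + W₂ = 0.16835 + 0.06998 = 0.23833 hr

Final: 0.23833 hr


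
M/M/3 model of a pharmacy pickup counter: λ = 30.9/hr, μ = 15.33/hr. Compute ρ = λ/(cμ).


ρ = λ/(cμ) = 30.9/(3·15.33) = 30.9/45.99 = 0.6719

Final: 0.6719


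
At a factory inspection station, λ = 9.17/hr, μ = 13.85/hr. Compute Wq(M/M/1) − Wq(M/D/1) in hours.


ρ = 9.17/13.85 = 0.6621
Wq(M/M/1) = ρ/(μ−λ) = 0.6621/4.68 = 0.14147 hr
Wq(M/D/1) = ρ/(2(μ−λ)) = 0.07074 hr
Savings = 0.14147 − 0.07074 = 0.07074 hr

Final: 0.07074 hr


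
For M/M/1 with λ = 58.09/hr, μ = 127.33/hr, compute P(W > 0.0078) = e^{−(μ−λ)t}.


W ~ Exponential(μ−λ) for M/M/1.
μ − λ = 127.33 − 58.09 = 69.2400
P(W > t) = e^{−(μ−λ)t} = e^{−0.5401} = 0.582706

Final: 0.582706


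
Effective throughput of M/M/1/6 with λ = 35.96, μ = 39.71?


ρ = 0.9056; P_K = (1−ρ)ρ^6/(1−ρ^7) = 0.104028
λ_eff = λ(1 − P_K) = 35.96·(1 − 0.104028) = 35.96·0.895972 = 32.2192 /hr

Final: 32.2192 /hr


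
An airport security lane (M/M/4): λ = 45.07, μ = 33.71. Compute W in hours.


a = 1.3370; ρ = 0.3342; P₀ = 0.261160
Lq = P₀·a^c·ρ/(c!(1−ρ)²) = 0.02622
Wq = Lq/λ = 0.02622/45.07 = 0.0005818 hr
W = Wq + 1/μ = 0.0005818 + 0.02966 = 0.03025 hr

Final: 0.03025 hr


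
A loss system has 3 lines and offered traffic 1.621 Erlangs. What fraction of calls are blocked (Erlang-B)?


B(c,a) = (a^c/c!) / Σ_{k=0}^{c} a^k/k!
a^3/3! = 0.709901
Σ terms (k=0..3): 1.00000 + 1.62100 + 1.31382 + 0.70990 = 4.644722
B = 0.709901/4.644722 = 0.152840

Final: 0.152840


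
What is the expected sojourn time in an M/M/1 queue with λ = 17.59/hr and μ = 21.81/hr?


W = 1/(μ−λ) = 1/(21.81 − 17.59) = 1/4.22 = 0.2370 hr

Final: 0.2370 hr


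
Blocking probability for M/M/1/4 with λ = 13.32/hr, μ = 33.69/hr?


ρ = λ/μ = 13.32/33.69 = 0.3954
P_K = (1−ρ)ρ^K/(1−ρ^(K+1)) = (0.6046·0.024435)/(1 − 0.009661)
= 0.014774/0.990339 = 0.014918

Final: 0.014918


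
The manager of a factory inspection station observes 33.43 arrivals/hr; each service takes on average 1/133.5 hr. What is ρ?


ρ = λ/μ = 33.43/133.5 = 0.2504

Final: 0.2504


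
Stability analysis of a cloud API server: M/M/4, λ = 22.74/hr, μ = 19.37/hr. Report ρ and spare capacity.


Total capacity cμ = 4·19.37 = 77.48/hr
ρ = λ/(cμ) = 22.74/77.48 = 0.2935
Stable ⇔ ρ < 1: YES
Spare capacity = cμ − λ = 77.48 − 22.74 = 54.74/hr

Final: ρ = 0.2935; stable; margin = 54.74/hr


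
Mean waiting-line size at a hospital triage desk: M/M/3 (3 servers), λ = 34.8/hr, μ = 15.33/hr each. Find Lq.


a = λ/μ = 2.2701; ρ = a/3 = 0.7567
P₀ = 0.072152
Lq = P₀·a^c·ρ / (c!·(1−ρ)²) = 0.072152·11.69799·0.7567/(6·0.05920)
= 1.79801

Final: 1.79801


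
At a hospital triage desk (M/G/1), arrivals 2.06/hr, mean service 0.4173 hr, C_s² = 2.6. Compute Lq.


ρ = λ·E[S] = 2.06·0.4173 = 0.8596
Lq = ρ²(1+C_s²)/(2(1−ρ)) = 0.7390·(1+2.6)/(2·0.1404)
= 0.7390·3.6000/0.2807 = 9.47664

Final: 9.47664


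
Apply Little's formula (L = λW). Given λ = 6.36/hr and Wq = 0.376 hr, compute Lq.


Lq = λWq = 6.36·0.376 = 2.3914

Final: 2.3914


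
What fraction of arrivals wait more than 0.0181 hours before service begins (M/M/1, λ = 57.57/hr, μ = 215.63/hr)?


ρ = 57.57/215.63 = 0.2670
P(Wq > t) = ρ·e^{−(μ−λ)t} = 0.2670·e^{−2.8609}
= 0.2670·0.057218 = 0.015276

Final: 0.015276


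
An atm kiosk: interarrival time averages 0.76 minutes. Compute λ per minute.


λ = 1/(interarrival time) in consistent units.
1 minute = 1 min, so λ = 1/0.76 = 1.3158 per minute

Final: 1.3158 /min


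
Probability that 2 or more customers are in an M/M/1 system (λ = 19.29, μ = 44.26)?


ρ = 19.29/44.26 = 0.4358
P(N ≥ n) = ρ^n = 0.4358^2 = 0.189951

Final: 0.189951


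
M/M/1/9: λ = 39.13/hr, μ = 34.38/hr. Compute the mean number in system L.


ρ = 39.13/34.38 = 1.1382
L = ρ[1 − (K+1)ρ^K + Kρ^(K+1)] / [(1−ρ)(1−ρ^(K+1))]
Numerator: 1.1382·(1 − 10·3.205057 + 9·3.647873) = 2.026257
Denominator: (-0.1382)·(-2.647873) = 0.365835
L = 2.026257/0.365835 = 5.5387

Final: 5.5387


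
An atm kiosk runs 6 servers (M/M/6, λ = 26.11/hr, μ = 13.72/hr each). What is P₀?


a = λ/μ = 26.11/13.72 = 1.9031; ρ = a/c = 0.3172
Σ_{k=0}^{5} a^k/k! (terms k=0..5) = 1.00000 + 1.90306 + 1.81082 + 1.14870 + 0.54651 + 0.20801 = 6.61710
Tail: a^6/(6!(1−ρ)) = 47.50251/(720·0.6828) = 0.09662
P₀ = 1/(6.61710 + 0.09662) = 1/6.71373 = 0.148949

Final: 0.148949


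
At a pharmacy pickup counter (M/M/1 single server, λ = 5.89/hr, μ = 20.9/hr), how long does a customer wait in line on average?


ρ = 5.89/20.9 = 0.2818
Wq = ρ/(μ−λ) = 0.2818/(20.9 − 5.89) = 0.2818/15.01 = 0.01878 hr

Final: 0.01878 hr


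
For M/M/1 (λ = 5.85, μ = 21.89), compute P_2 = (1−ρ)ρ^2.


ρ = 5.85/21.89 = 0.2672
P_n = (1−ρ)·ρ^n = (1 − 0.2672)·0.2672^2 = 0.7328·0.071420 = 0.052333

Final: 0.052333


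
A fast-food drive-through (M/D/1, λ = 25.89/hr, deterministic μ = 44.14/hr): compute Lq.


ρ = 25.89/44.14 = 0.5865
M/D/1: Lq = ρ²/(2(1−ρ)) = 0.3440/(2·0.4135) = 0.41604

Final: 0.41604


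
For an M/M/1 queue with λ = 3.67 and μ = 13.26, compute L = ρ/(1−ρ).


ρ = λ/μ = 3.67/13.26 = 0.2768
L = ρ/(1−ρ) = 0.2768/(1 − 0.2768) = 0.2768/0.7232 = 0.3827

Final: 0.3827


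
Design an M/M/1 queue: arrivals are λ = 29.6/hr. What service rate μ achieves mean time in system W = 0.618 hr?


W = 1/(μ−λ) ⇒ μ − λ = 1/W = 1/0.618 = 1.6181
μ = λ + 1/W = 29.6 + 1.6181 = 31.2181 per hr

Final: 31.2181 /hr


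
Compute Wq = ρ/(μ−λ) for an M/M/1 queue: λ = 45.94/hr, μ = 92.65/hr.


ρ = 45.94/92.65 = 0.4958
Wq = ρ/(μ−λ) = 0.4958/(92.65 − 45.94) = 0.4958/46.71 = 0.01062 hr

Final: 0.01062 hr


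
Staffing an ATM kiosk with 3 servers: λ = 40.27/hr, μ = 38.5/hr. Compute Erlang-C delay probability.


a = λ/μ = 1.0460; ρ = a/3 = 0.3487
P₀ = 0.346521 (from M/M/c formula)
C(c,a) = [a^c/(c!(1−ρ))]·P₀ = [1.14436/(6·0.6513)]·0.346521
= 0.29282·0.346521 = 0.101469

Final: 0.101469


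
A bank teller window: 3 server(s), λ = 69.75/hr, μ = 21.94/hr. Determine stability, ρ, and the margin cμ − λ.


Total capacity cμ = 3·21.94 = 65.82/hr
ρ = λ/(cμ) = 69.75/65.82 = 1.0597
Stable ⇔ ρ < 1: NO
Spare capacity = cμ − λ = 65.82 − 69.75 = -3.93/hr

Final: ρ = 1.0597; unstable; margin = -3.93/hr


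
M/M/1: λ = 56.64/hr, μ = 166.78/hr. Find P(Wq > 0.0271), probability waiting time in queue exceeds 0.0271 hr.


ρ = 56.64/166.78 = 0.3396
P(Wq > t) = ρ·e^{−(μ−λ)t} = 0.3396·e^{−2.9848}
= 0.3396·0.050550 = 0.017167

Final: 0.017167


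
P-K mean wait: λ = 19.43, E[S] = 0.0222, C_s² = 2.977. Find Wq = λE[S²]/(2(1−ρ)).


ρ = λ·E[S] = 19.43·0.0222 = 0.4313
E[S²] = E[S]²(1+C_s²) = 0.0222²·(1+2.977) = 0.001960
Wq = λ·E[S²]/(2(1−ρ)) = 19.43·0.001960/(2·0.5687) = 0.03349 hr

Final: 0.03349 hr


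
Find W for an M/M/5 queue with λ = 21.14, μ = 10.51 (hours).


a = 2.0114; ρ = 0.4023; P₀ = 0.132773
Lq = P₀·a^c·ρ/(c!(1−ρ)²) = 0.04102
Wq = Lq/λ = 0.04102/21.14 = 0.001940 hr
W = Wq + 1/μ = 0.001940 + 0.09515 = 0.09709 hr

Final: 0.09709 hr


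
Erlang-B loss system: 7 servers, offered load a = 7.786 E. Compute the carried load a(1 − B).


B(7,7.786) = 0.295950 (Erlang-B)
Carried load = a(1 − B) = 7.786·(1 − 0.295950) = 7.786·0.704050 = 5.4817 E

Final: 5.4817 Erlangs


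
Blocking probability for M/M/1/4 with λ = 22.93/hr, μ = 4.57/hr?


ρ = λ/μ = 22.93/4.57 = 5.0175
P_K = (1−ρ)ρ^K/(1−ρ^(K+1)) = (-4.0175·633.798809)/(1 − 3180.088991)
= -2546.290182/-3179.088991 = 0.800950

Final: 0.800950


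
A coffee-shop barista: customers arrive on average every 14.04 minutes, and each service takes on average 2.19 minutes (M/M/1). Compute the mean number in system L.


λ = 60/14.04 = 4.2735 /hr
μ = 60/2.19 = 27.3973 /hr
ρ = λ/μ = 4.2735/27.3973 = 0.1560
L = ρ/(1−ρ) = 0.1560/0.8440 = 0.1848

Final: 0.1848


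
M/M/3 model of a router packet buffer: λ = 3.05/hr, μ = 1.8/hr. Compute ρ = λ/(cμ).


ρ = λ/(cμ) = 3.05/(3·1.8) = 3.05/5.40 = 0.5648

Final: 0.5648


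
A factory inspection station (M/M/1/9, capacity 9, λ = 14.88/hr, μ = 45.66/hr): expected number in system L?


ρ = 14.88/45.66 = 0.3259
L = ρ[1 − (K+1)ρ^K + Kρ^(K+1)] / [(1−ρ)(1−ρ^(K+1))]
Numerator: 0.3259·(1 − 10·0.00004146 + 9·0.00001351) = 0.325792
Denominator: (0.6741)·(0.999986) = 0.674104
L = 0.325792/0.674104 = 0.4833

Final: 0.4833


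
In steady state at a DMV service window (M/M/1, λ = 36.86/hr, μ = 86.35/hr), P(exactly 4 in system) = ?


ρ = 36.86/86.35 = 0.4269
P_n = (1−ρ)·ρ^n = (1 − 0.4269)·0.4269^4 = 0.5731·0.033203 = 0.019029

Final: 0.019029


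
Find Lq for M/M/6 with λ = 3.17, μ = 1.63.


a = λ/μ = 1.9448; ρ = a/6 = 0.3241
P₀ = 0.142840
Lq = P₀·a^c·ρ / (c!·(1−ρ)²) = 0.142840·54.10407·0.3241/(720·0.45680)
= 0.007616

Final: 0.007616


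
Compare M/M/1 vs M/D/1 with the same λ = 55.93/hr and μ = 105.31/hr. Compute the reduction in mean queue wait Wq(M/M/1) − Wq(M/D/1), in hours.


ρ = 55.93/105.31 = 0.5311
Wq(M/M/1) = ρ/(μ−λ) = 0.5311/49.38 = 0.01076 hr
Wq(M/D/1) = ρ/(2(μ−λ)) = 0.005378 hr
Savings = 0.01076 − 0.005378 = 0.005378 hr

Final: 0.005378 hr


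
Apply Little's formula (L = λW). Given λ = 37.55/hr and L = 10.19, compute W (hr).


W = L/λ = 10.19/37.55 = 0.2714 hr

Final: 0.2714 hr


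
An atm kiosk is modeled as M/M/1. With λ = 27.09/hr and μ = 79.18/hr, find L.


ρ = λ/μ = 27.09/79.18 = 0.3421
L = ρ/(1−ρ) = 0.3421/(1 − 0.3421) = 0.3421/0.6579 = 0.5201

Final: 0.5201


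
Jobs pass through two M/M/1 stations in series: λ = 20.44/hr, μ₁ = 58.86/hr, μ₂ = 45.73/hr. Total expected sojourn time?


Each node sees arrival rate λ = 20.44/hr (tandem ⇒ throughput preserved).
W₁ = 1/(μ₁−λ) = 1/(58.86−20.44) = 0.02603 hr
W₂ = 1/(μ₂−λ) = 1/(45.73−20.44) = 0.03954 hr
W_total = W₁ + W₂ = 0.02603 + 0.03954 = 0.06557 hr

Final: 0.06557 hr


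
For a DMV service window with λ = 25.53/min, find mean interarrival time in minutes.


Mean interarrival time = 1/λ = 1/25.53 minute = 0.03917 minute
In minutes: 0.03917 × 1 = 0.03917 min

Final: 0.03917 min


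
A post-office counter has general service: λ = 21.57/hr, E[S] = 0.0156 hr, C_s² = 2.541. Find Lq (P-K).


ρ = λ·E[S] = 21.57·0.0156 = 0.3365
Lq = ρ²(1+C_s²)/(2(1−ρ)) = 0.1132·(1+2.541)/(2·0.6635)
= 0.1132·3.5410/1.3270 = 0.30213

Final: 0.30213


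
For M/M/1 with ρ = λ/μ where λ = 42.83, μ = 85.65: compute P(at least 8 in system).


ρ = 42.83/85.65 = 0.5001
P(N ≥ n) = ρ^n = 0.5001^8 = 0.003910

Final: 0.003910


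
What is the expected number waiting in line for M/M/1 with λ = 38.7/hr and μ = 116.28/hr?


ρ = 38.7/116.28 = 0.3328
Lq = ρ²/(1−ρ) = 0.1108/0.6672 = 0.1660

Final: 0.1660


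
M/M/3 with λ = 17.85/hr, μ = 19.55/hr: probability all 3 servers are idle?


a = λ/μ = 17.85/19.55 = 0.9130; ρ = a/c = 0.3043
Σ_{k=0}^{2} a^k/k! (terms k=0..2) = 1.00000 + 0.91304 + 0.41682 = 2.32987
Tail: a^3/(3!(1−ρ)) = 0.76116/(6·0.6957) = 0.18236
P₀ = 1/(2.32987 + 0.18236) = 1/2.51223 = 0.398053

Final: 0.398053


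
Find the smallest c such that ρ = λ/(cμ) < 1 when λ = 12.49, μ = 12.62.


Stability requires cμ > λ ⇔ c > λ/μ.
λ/μ = 12.49/12.62 = 0.9897
Minimum integer c = ⌊0.9897⌋ + 1 = 1
Check: 1·12.62 = 12.62 > 12.49, while 0·12.62 = 0.00 ≤ 12.49

Final: 1 servers


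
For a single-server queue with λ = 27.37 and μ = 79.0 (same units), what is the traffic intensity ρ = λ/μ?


ρ = λ/μ = 27.37/79.0 = 0.3465

Final: 0.3465


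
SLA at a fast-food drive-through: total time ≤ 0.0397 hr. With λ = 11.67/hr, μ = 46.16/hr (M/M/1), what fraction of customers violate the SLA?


W ~ Exponential(μ−λ) for M/M/1.
μ − λ = 46.16 − 11.67 = 34.4900
P(W > t) = e^{−(μ−λ)t} = e^{−1.3693} = 0.254297

Final: 0.254297


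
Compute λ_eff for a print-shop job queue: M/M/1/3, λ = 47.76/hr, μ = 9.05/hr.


ρ = 5.2773; P_K = (1−ρ)ρ^3/(1−ρ^4) = 0.811557
λ_eff = λ(1 − P_K) = 47.76·(1 − 0.811557) = 47.76·0.188443 = 9.0000 /hr

Final: 9.0000 /hr


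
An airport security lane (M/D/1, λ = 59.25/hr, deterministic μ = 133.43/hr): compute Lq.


ρ = 59.25/133.43 = 0.4441
M/D/1: Lq = ρ²/(2(1−ρ)) = 0.1972/(2·0.5559) = 0.17734

Final: 0.17734


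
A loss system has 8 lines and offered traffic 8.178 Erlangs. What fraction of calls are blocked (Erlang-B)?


B(c,a) = (a^c/c!) / Σ_{k=0}^{c} a^k/k!
a^8/8! = 496.199505
Σ terms (k=0..8): 1.00000 + 8.17800 + 33.43984 + 91.15701 + 186.37051 + 304.82760 + 415.48002 + 485.39937 + 496.19950 = 2022.051846
B = 496.199505/2022.051846 = 0.245394

Final: 0.245394


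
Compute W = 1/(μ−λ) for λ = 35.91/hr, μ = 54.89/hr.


W = 1/(μ−λ) = 1/(54.89 − 35.91) = 1/18.98 = 0.05269 hr

Final: 0.05269 hr


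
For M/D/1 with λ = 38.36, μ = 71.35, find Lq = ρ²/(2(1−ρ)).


ρ = 38.36/71.35 = 0.5376
M/D/1: Lq = ρ²/(2(1−ρ)) = 0.2890/(2·0.4624) = 0.31257

Final: 0.31257


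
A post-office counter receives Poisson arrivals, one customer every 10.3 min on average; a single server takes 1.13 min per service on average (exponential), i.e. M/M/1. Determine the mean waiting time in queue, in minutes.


λ = 60/10.3 = 5.8252 /hr
μ = 60/1.13 = 53.0973 /hr
ρ = λ/μ = 5.8252/53.0973 = 0.1097
Wq = ρ/(μ−λ) = 0.1097/(53.0973−5.8252) = 0.002321 hr
In minutes: 0.002321·60 = 0.1392 min

Final: 0.1392 min


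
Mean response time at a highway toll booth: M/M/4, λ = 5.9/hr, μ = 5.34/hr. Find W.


a = 1.1049; ρ = 0.2762; P₀ = 0.330489
Lq = P₀·a^c·ρ/(c!(1−ρ)²) = 0.01082
Wq = Lq/λ = 0.01082/5.9 = 0.001834 hr
W = Wq + 1/μ = 0.001834 + 0.18727 = 0.18910 hr

Final: 0.18910 hr


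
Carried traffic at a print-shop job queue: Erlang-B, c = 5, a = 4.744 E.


B(5,4.744) = 0.263750 (Erlang-B)
Carried load = a(1 − B) = 4.744·(1 − 0.263750) = 4.744·0.736250 = 3.4928 E

Final: 3.4928 Erlangs


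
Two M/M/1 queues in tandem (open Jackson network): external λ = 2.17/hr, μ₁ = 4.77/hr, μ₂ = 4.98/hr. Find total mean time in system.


Each node sees arrival rate λ = 2.17/hr (tandem ⇒ throughput preserved).
W₁ = 1/(μ₁−λ) = 1/(4.77−2.17) = 0.38462 hr
W₂ = 1/(μ₂−λ) = 1/(4.98−2.17) = 0.35587 hr
W_total = W₁ + W₂ = 0.38462 + 0.35587 = 0.74049 hr

Final: 0.74049 hr
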